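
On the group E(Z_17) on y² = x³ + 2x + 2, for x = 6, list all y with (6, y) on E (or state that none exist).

x³ + 2x + 2 = 230 ≡ 9 (mod 17).
Square roots of 9 mod 17: 3 and 14 (since 3² = 9 ≡ 9).

3, 14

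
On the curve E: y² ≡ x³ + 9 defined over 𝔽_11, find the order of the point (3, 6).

12

2P: tangent at (3, 6): λ = (3·3² + 0)/(2·6) ≡ 5/1. 1⁻¹ ≡ 1 (mod 11), so λ ≡ 5·1 ≡ 5.
  x = λ² - 3 - 3 = 25 - 6 ≡ 8; y = λ·(3 - 8) - 6 ≡ 2. → (8, 2)
3P: (8, 2) + (3, 6). λ = (6 - 2)/(3 - 8) ≡ 4/6 mod 11. 6⁻¹ ≡ 2 (mod 11) since 6·2 = 12 ≡ 1, so λ ≡ 8.
  x = λ² - 8 - 3 = 64 - 11 ≡ 9; y = λ·(8 - 9) - 2 ≡ 1. → (9, 1)
4P: (9, 1) + (3, 6). λ = (6 - 1)/(3 - 9) ≡ 5/5 mod 11. 5⁻¹ ≡ 9 (mod 11), so λ ≡ 1.
  x = λ² - 9 - 3 = 1 - 12 ≡ 0; y = λ·(9 - 0) - 1 ≡ 8. → (0, 8)
5P: (0, 8) + (3, 6). λ = (6 - 8)/(3 - 0) ≡ 9/3 mod 11. 3⁻¹ ≡ 4 (mod 11), so λ ≡ 3.
  x = λ² - 0 - 3 = 9 - 3 ≡ 6; y = λ·(0 - 6) - 8 ≡ 7. → (6, 7)
6P: (6, 7) + (3, 6). λ = (6 - 7)/(3 - 6) ≡ 10/8 mod 11. 8⁻¹ ≡ 7 (mod 11) since 8·7 = 56 ≡ 1, so λ ≡ 4.
  x = λ² - 6 - 3 = 16 - 9 ≡ 7; y = λ·(6 - 7) - 7 ≡ 0. → (7, 0)
7P: (7, 0) + (3, 6). λ = (6 - 0)/(3 - 7) ≡ 6/7 mod 11. 7⁻¹ ≡ 8 (mod 11), so λ ≡ 4.
  x = λ² - 7 - 3 = 16 - 10 ≡ 6; y = λ·(7 - 6) - 0 ≡ 4. → (6, 4)
8P: (6, 4) + (3, 6). λ = (6 - 4)/(3 - 6) ≡ 2/8 mod 11. 8⁻¹ ≡ 7 (mod 11), so λ ≡ 3.
  x = λ² - 6 - 3 = 9 - 9 ≡ 0; y = λ·(6 - 0) - 4 ≡ 3. → (0, 3)
9P: (0, 3) + (3, 6). λ = (6 - 3)/(3 - 0) ≡ 3/3 mod 11. 3⁻¹ ≡ 4 (mod 11) since 3·4 = 12 ≡ 1, so λ ≡ 1.
  x = λ² - 0 - 3 = 1 - 3 ≡ 9; y = λ·(0 - 9) - 3 ≡ 10. → (9, 10)
10P: (9, 10) + (3, 6). λ = (6 - 10)/(3 - 9) ≡ 7/5 mod 11. 5⁻¹ ≡ 9 (mod 11) since 5·9 = 45 ≡ 1, so λ ≡ 8.
  x = λ² - 9 - 3 = 64 - 12 ≡ 8; y = λ·(9 - 8) - 10 ≡ 9. → (8, 9)
11P: (8, 9) + (3, 6). λ = (6 - 9)/(3 - 8) ≡ 8/6 mod 11. 6⁻¹ ≡ 2 (mod 11), so λ ≡ 5.
  x = λ² - 8 - 3 = 25 - 11 ≡ 3; y = λ·(8 - 3) - 9 ≡ 5. → (3, 5)
12P: (3, 5) + (3, 6): same x and y₁ ≡ -y₂, so the sum is O.
12P = O, so the order is 12.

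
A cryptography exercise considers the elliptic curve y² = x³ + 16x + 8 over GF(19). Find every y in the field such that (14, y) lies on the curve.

x³ + 16x + 8 = 2976 ≡ 12 (mod 19).
12 is a non-residue mod 19; no y exists.

none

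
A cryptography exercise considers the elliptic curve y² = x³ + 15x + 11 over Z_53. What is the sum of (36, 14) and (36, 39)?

The two points share x = 36 and their y-coordinates satisfy 14 + 39 ≡ 0 (mod 53), so they are inverses. Their sum is 𝒪.

O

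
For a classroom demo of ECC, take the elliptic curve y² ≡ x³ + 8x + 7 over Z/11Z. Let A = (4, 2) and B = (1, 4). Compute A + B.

(4, 2) + (1, 4). λ = (4 - 2)/(1 - 4) ≡ 2/8 mod 11. 8⁻¹ ≡ 7 (mod 11) since 8·7 = 56 ≡ 1, so λ ≡ 3.
  x = λ² - 4 - 1 = 9 - 5 ≡ 4; y = λ·(4 - 4) - 2 ≡ 9. → (4, 9)

(4, 9)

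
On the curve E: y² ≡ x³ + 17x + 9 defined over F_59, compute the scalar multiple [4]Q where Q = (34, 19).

Repeated addition: build up to 4Q.
2Q: tangent at (34, 19): λ = (3·34² + 17)/(2·19) ≡ 4/38. 38⁻¹ ≡ 14 (mod 59) since 38·14 = 532 ≡ 1, so λ ≡ 4·14 ≡ 56.
  x = λ² - 34 - 34 = 3136 - 68 ≡ 0; y = λ·(34 - 0) - 19 ≡ 56. → (0, 56)
3Q: (0, 56) + (34, 19). λ = (19 - 56)/(34 - 0) ≡ 22/34 mod 59. 34⁻¹ ≡ 33 (mod 59), so λ ≡ 18.
  x = λ² - 0 - 34 = 324 - 34 ≡ 54; y = λ·(0 - 54) - 56 ≡ 34. → (54, 34)
4Q: (54, 34) + (34, 19). λ = (19 - 34)/(34 - 54) ≡ 44/39 mod 59. 39⁻¹ ≡ 56 (mod 59) since 39·56 = 2184 ≡ 1, so λ ≡ 45.
  x = λ² - 54 - 34 = 2025 - 88 ≡ 49; y = λ·(54 - 49) - 34 ≡ 14. → (49, 14)

(49, 14)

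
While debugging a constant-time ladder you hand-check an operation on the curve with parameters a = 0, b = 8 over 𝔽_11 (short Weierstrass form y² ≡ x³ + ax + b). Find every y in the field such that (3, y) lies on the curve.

x³ + 0x + 8 = 35 ≡ 2 (mod 11).
2 is a non-residue mod 11; no y exists.

none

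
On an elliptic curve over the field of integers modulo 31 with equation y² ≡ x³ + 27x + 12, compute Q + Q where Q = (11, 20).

(13, 7)

tangent at (11, 20): λ = (3·11² + 27)/(2·20) ≡ 18/9. 9⁻¹ ≡ 7 (mod 31), so λ ≡ 18·7 ≡ 2.
  x = λ² - 11 - 11 = 4 - 22 ≡ 13; y = λ·(11 - 13) - 20 ≡ 7. → (13, 7)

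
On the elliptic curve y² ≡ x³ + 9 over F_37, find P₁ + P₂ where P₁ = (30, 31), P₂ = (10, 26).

(4, 31)

(30, 31) + (10, 26). λ = (26 - 31)/(10 - 30) ≡ 32/17 mod 37. 17⁻¹ ≡ 24 (mod 37), so λ ≡ 28.
  x = λ² - 30 - 10 = 784 - 40 ≡ 4; y = λ·(30 - 4) - 31 ≡ 31. → (4, 31)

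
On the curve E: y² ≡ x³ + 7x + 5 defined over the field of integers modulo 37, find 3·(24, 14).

Write Q = (24, 14).
Repeated addition: build up to 3Q.
2Q: tangent at (24, 14): λ = (3·24² + 7)/(2·14) ≡ 33/28. 28⁻¹ ≡ 4 (mod 37), so λ ≡ 33·4 ≡ 21.
  x = λ² - 24 - 24 = 441 - 48 ≡ 23; y = λ·(24 - 23) - 14 ≡ 7. → (23, 7)
3Q: (23, 7) + (24, 14). λ = (14 - 7)/(24 - 23) ≡ 7/1 mod 37. 1⁻¹ ≡ 1 (mod 37) since 1·1 = 1 ≡ 1, so λ ≡ 7.
  x = λ² - 23 - 24 = 49 - 47 ≡ 2; y = λ·(23 - 2) - 7 ≡ 29. → (2, 29)

(2, 29)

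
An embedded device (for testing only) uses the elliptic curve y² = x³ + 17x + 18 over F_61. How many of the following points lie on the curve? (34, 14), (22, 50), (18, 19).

2

(34, 14): 14² ≡ 13, rhs ≡ 6 → off.
(22, 50): 50² ≡ 60, rhs ≡ 60 → on.
(18, 19): 19² ≡ 56, rhs ≡ 56 → on.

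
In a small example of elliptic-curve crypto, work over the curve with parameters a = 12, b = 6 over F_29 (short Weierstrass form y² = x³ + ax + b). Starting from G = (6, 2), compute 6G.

(8, 11)

Double-and-add on 6 = (110)₂. Start with G = (6, 2) for the leading 1-bit.
double: tangent at (6, 2): λ = (3·6² + 12)/(2·2) ≡ 4/4. 4⁻¹ ≡ 22 (mod 29), so λ ≡ 4·22 ≡ 1.
  x = λ² - 6 - 6 = 1 - 12 ≡ 18; y = λ·(6 - 18) - 2 ≡ 15. → (18, 15)
add G: (18, 15) + (6, 2). λ = (2 - 15)/(6 - 18) ≡ 16/17 mod 29. 17⁻¹ ≡ 12 (mod 29), so λ ≡ 18.
  x = λ² - 18 - 6 = 324 - 24 ≡ 10; y = λ·(18 - 10) - 15 ≡ 13. → (10, 13)
double: tangent at (10, 13): λ = (3·10² + 12)/(2·13) ≡ 22/26. 26⁻¹ ≡ 19 (mod 29), so λ ≡ 22·19 ≡ 12.
  x = λ² - 10 - 10 = 144 - 20 ≡ 8; y = λ·(10 - 8) - 13 ≡ 11. → (8, 11)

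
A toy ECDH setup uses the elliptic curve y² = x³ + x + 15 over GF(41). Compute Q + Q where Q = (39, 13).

tangent at (39, 13): λ = (3·39² + 1)/(2·13) ≡ 13/26. 26⁻¹ ≡ 30 (mod 41), so λ ≡ 13·30 ≡ 21.
  x = λ² - 39 - 39 = 441 - 78 ≡ 35; y = λ·(39 - 35) - 13 ≡ 30. → (35, 30)

(35, 30)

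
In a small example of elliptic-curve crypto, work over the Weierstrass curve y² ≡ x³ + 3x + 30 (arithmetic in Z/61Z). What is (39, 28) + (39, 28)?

tangent at (39, 28): λ = (3·39² + 3)/(2·28) ≡ 52/56. 56⁻¹ ≡ 12 (mod 61) since 56·12 = 672 ≡ 1, so λ ≡ 52·12 ≡ 14.
  x = λ² - 39 - 39 = 196 - 78 ≡ 57; y = λ·(39 - 57) - 28 ≡ 25. → (57, 25)

(57, 25)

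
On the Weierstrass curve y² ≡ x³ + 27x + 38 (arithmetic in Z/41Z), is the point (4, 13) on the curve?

y² = 13² ≡ 5; x³ + 27x + 38 = 210 ≡ 5 (mod 41). 5 = 5.

yes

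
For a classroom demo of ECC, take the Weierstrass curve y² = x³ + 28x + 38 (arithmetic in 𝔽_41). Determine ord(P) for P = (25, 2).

2P: tangent at (25, 2): λ = (3·25² + 28)/(2·2) ≡ 17/4. 4⁻¹ ≡ 31 (mod 41), so λ ≡ 17·31 ≡ 35.
  x = λ² - 25 - 25 = 1225 - 50 ≡ 27; y = λ·(25 - 27) - 2 ≡ 10. → (27, 10)
3P: (27, 10) + (25, 2). λ = (2 - 10)/(25 - 27) ≡ 33/39 mod 41. 39⁻¹ ≡ 20 (mod 41), so λ ≡ 4.
  x = λ² - 27 - 25 = 16 - 52 ≡ 5; y = λ·(27 - 5) - 10 ≡ 37. → (5, 37)
4P: (5, 37) + (25, 2). λ = (2 - 37)/(25 - 5) ≡ 6/20 mod 41. 20⁻¹ ≡ 39 (mod 41), so λ ≡ 29.
  x = λ² - 5 - 25 = 841 - 30 ≡ 32; y = λ·(5 - 32) - 37 ≡ 0. → (32, 0)
5P: (32, 0) + (25, 2). λ = (2 - 0)/(25 - 32) ≡ 2/34 mod 41. 34⁻¹ ≡ 35 (mod 41), so λ ≡ 29.
  x = λ² - 32 - 25 = 841 - 57 ≡ 5; y = λ·(32 - 5) - 0 ≡ 4. → (5, 4)
6P: (5, 4) + (25, 2). λ = (2 - 4)/(25 - 5) ≡ 39/20 mod 41. 20⁻¹ ≡ 39 (mod 41), so λ ≡ 4.
  x = λ² - 5 - 25 = 16 - 30 ≡ 27; y = λ·(5 - 27) - 4 ≡ 31. → (27, 31)
7P: (27, 31) + (25, 2). λ = (2 - 31)/(25 - 27) ≡ 12/39 mod 41. 39⁻¹ ≡ 20 (mod 41), so λ ≡ 35.
  x = λ² - 27 - 25 = 1225 - 52 ≡ 25; y = λ·(27 - 25) - 31 ≡ 39. → (25, 39)
8P: (25, 39) + (25, 2): same x and y₁ ≡ -y₂, so the sum is the point at infinity.
8P = the point at infinity, so the order is 8.

8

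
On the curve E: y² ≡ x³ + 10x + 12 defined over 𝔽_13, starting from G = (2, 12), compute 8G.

(11, 6)

Double-and-add on 8 = (1000)₂. Start with G = (2, 12) for the leading 1-bit.
double: tangent at (2, 12): λ = (3·2² + 10)/(2·12) ≡ 9/11. 11⁻¹ ≡ 6 (mod 13), so λ ≡ 9·6 ≡ 2.
  x = λ² - 2 - 2 = 4 - 4 ≡ 0; y = λ·(2 - 0) - 12 ≡ 5. → (0, 5)
double: tangent at (0, 5): λ = (3·0² + 10)/(2·5) ≡ 10/10. 10⁻¹ ≡ 4 (mod 13), so λ ≡ 10·4 ≡ 1.
  x = λ² - 0 - 0 = 1 - 0 ≡ 1; y = λ·(0 - 1) - 5 ≡ 7. → (1, 7)
double: tangent at (1, 7): λ = (3·1² + 10)/(2·7) ≡ 0/1. 1⁻¹ ≡ 1 (mod 13) since 1·1 = 1 ≡ 1, so λ ≡ 0·1 ≡ 0.
  x = λ² - 1 - 1 = 0 - 2 ≡ 11; y = λ·(1 - 11) - 7 ≡ 6. → (11, 6)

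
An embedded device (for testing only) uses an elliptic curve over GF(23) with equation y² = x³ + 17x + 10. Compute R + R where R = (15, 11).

(20, 22)

tangent at (15, 11): λ = (3·15² + 17)/(2·11) ≡ 2/22. 22⁻¹ ≡ 22 (mod 23), so λ ≡ 2·22 ≡ 21.
  x = λ² - 15 - 15 = 441 - 30 ≡ 20; y = λ·(15 - 20) - 11 ≡ 22. → (20, 22)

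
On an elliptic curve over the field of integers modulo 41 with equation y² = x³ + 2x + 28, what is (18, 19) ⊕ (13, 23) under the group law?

(18, 19) + (13, 23). λ = (23 - 19)/(13 - 18) ≡ 4/36 mod 41. 36⁻¹ ≡ 8 (mod 41) since 36·8 = 288 ≡ 1, so λ ≡ 32.
  x = λ² - 18 - 13 = 1024 - 31 ≡ 9; y = λ·(18 - 9) - 19 ≡ 23. → (9, 23)

(9, 23)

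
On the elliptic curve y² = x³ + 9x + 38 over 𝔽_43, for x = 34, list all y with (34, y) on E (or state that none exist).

none

x³ + 9x + 38 = 39648 ≡ 2 (mod 43).
2 is a non-residue mod 43; no y exists.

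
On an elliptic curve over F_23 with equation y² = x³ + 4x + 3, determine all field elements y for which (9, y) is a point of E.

x³ + 4x + 3 = 768 ≡ 9 (mod 23).
Square roots of 9 mod 23: 3 and 20 (since 3² = 9 ≡ 9).

3, 20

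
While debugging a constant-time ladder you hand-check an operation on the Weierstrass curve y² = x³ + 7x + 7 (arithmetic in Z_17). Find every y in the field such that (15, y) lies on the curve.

x³ + 7x + 7 = 3487 ≡ 2 (mod 17).
Square roots of 2 mod 17: 6 and 11 (since 6² = 36 ≡ 2).

6, 11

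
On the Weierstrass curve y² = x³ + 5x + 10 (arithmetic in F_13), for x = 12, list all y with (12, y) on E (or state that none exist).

2, 11

x³ + 5x + 10 = 1798 ≡ 4 (mod 13).
Square roots of 4 mod 13: 2 and 11 (since 2² = 4 ≡ 4).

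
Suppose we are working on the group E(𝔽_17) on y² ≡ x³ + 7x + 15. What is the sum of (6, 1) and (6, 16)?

The two points share x = 6 and their y-coordinates satisfy 1 + 16 ≡ 0 (mod 17), so they are inverses. Their sum is O.

O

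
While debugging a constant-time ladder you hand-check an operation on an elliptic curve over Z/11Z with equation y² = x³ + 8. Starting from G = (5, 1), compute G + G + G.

Repeated addition: build up to 3G.
2G: tangent at (5, 1): λ = (3·5² + 0)/(2·1) ≡ 9/2. 2⁻¹ ≡ 6 (mod 11), so λ ≡ 9·6 ≡ 10.
  x = λ² - 5 - 5 = 100 - 10 ≡ 2; y = λ·(5 - 2) - 1 ≡ 7. → (2, 7)
3G: (2, 7) + (5, 1). λ = (1 - 7)/(5 - 2) ≡ 5/3 mod 11. 3⁻¹ ≡ 4 (mod 11) since 3·4 = 12 ≡ 1, so λ ≡ 9.
  x = λ² - 2 - 5 = 81 - 7 ≡ 8; y = λ·(2 - 8) - 7 ≡ 5. → (8, 5)

(8, 5)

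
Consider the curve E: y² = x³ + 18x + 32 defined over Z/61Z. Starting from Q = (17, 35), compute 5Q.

Repeated addition: build up to 5Q.
2Q: tangent at (17, 35): λ = (3·17² + 18)/(2·35) ≡ 31/9. 9⁻¹ ≡ 34 (mod 61) since 9·34 = 306 ≡ 1, so λ ≡ 31·34 ≡ 17.
  x = λ² - 17 - 17 = 289 - 34 ≡ 11; y = λ·(17 - 11) - 35 ≡ 6. → (11, 6)
3Q: (11, 6) + (17, 35). λ = (35 - 6)/(17 - 11) ≡ 29/6 mod 61. 6⁻¹ ≡ 51 (mod 61), so λ ≡ 15.
  x = λ² - 11 - 17 = 225 - 28 ≡ 14; y = λ·(11 - 14) - 6 ≡ 10. → (14, 10)
4Q: (14, 10) + (17, 35). λ = (35 - 10)/(17 - 14) ≡ 25/3 mod 61. 3⁻¹ ≡ 41 (mod 61) since 3·41 = 123 ≡ 1, so λ ≡ 49.
  x = λ² - 14 - 17 = 2401 - 31 ≡ 52; y = λ·(14 - 52) - 10 ≡ 19. → (52, 19)
5Q: (52, 19) + (17, 35). λ = (35 - 19)/(17 - 52) ≡ 16/26 mod 61. 26⁻¹ ≡ 54 (mod 61), so λ ≡ 10.
  x = λ² - 52 - 17 = 100 - 69 ≡ 31; y = λ·(52 - 31) - 19 ≡ 8. → (31, 8)

(31, 8)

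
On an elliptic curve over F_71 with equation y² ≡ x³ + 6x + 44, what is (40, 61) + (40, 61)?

tangent at (40, 61): λ = (3·40² + 6)/(2·61) ≡ 49/51. 51⁻¹ ≡ 39 (mod 71), so λ ≡ 49·39 ≡ 65.
  x = λ² - 40 - 40 = 4225 - 80 ≡ 27; y = λ·(40 - 27) - 61 ≡ 3. → (27, 3)

(27, 3)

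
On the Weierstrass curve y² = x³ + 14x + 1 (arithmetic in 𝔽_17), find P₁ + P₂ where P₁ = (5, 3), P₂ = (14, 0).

(0, 1)

(5, 3) + (14, 0). λ = (0 - 3)/(14 - 5) ≡ 14/9 mod 17. 9⁻¹ ≡ 2 (mod 17), so λ ≡ 11.
  x = λ² - 5 - 14 = 121 - 19 ≡ 0; y = λ·(5 - 0) - 3 ≡ 1. → (0, 1)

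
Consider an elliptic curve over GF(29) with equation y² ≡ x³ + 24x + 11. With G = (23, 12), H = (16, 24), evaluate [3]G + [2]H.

First 3G:
Repeated addition: build up to 3G.
2G: tangent at (23, 12): λ = (3·23² + 24)/(2·12) ≡ 16/24. 24⁻¹ ≡ 23 (mod 29) since 24·23 = 552 ≡ 1, so λ ≡ 16·23 ≡ 20.
  x = λ² - 23 - 23 = 400 - 46 ≡ 6; y = λ·(23 - 6) - 12 ≡ 9. → (6, 9)
3G: (6, 9) + (23, 12). λ = (12 - 9)/(23 - 6) ≡ 3/17 mod 29. 17⁻¹ ≡ 12 (mod 29) since 17·12 = 204 ≡ 1, so λ ≡ 7.
  x = λ² - 6 - 23 = 49 - 29 ≡ 20; y = λ·(6 - 20) - 9 ≡ 9. → (20, 9)
3G = (20, 9).
Next 2H:
Repeated addition: build up to 2H.
2H: tangent at (16, 24): λ = (3·16² + 24)/(2·24) ≡ 9/19. 19⁻¹ ≡ 26 (mod 29), so λ ≡ 9·26 ≡ 2.
  x = λ² - 16 - 16 = 4 - 32 ≡ 1; y = λ·(16 - 1) - 24 ≡ 6. → (1, 6)
2H = (1, 6).
Finally 3G + 2H:
(20, 9) + (1, 6). λ = (6 - 9)/(1 - 20) ≡ 26/10 mod 29. 10⁻¹ ≡ 3 (mod 29), so λ ≡ 20.
  x = λ² - 20 - 1 = 400 - 21 ≡ 2; y = λ·(20 - 2) - 9 ≡ 3. → (2, 3)

(2, 3)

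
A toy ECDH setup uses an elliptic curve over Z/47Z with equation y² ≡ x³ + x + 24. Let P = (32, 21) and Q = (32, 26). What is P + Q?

The two points share x = 32 and their y-coordinates satisfy 21 + 26 ≡ 0 (mod 47), so they are inverses. Their sum is the point at infinity.

O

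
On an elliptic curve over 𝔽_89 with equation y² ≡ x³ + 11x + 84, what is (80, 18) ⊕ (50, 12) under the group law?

(16, 66)

(80, 18) + (50, 12). λ = (12 - 18)/(50 - 80) ≡ 83/59 mod 89. 59⁻¹ ≡ 86 (mod 89) since 59·86 = 5074 ≡ 1, so λ ≡ 18.
  x = λ² - 80 - 50 = 324 - 130 ≡ 16; y = λ·(80 - 16) - 18 ≡ 66. → (16, 66)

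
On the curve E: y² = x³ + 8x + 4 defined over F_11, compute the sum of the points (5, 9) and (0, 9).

(5, 9) + (0, 9). λ = (9 - 9)/(0 - 5) ≡ 0/6 mod 11. 6⁻¹ ≡ 2 (mod 11), so λ ≡ 0.
  x = λ² - 5 - 0 = 0 - 5 ≡ 6; y = λ·(5 - 6) - 9 ≡ 2. → (6, 2)

(6, 2)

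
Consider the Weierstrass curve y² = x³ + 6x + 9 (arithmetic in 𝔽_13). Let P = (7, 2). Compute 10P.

(6, 1)

Double-and-add on 10 = (1010)₂. Start with P = (7, 2) for the leading 1-bit.
double: tangent at (7, 2): λ = (3·7² + 6)/(2·2) ≡ 10/4. 4⁻¹ ≡ 10 (mod 13), so λ ≡ 10·10 ≡ 9.
  x = λ² - 7 - 7 = 81 - 14 ≡ 2; y = λ·(7 - 2) - 2 ≡ 4. → (2, 4)
double: tangent at (2, 4): λ = (3·2² + 6)/(2·4) ≡ 5/8. 8⁻¹ ≡ 5 (mod 13), so λ ≡ 5·5 ≡ 12.
  x = λ² - 2 - 2 = 144 - 4 ≡ 10; y = λ·(2 - 10) - 4 ≡ 4. → (10, 4)
add P: (10, 4) + (7, 2). λ = (2 - 4)/(7 - 10) ≡ 11/10 mod 13. 10⁻¹ ≡ 4 (mod 13) since 10·4 = 40 ≡ 1, so λ ≡ 5.
  x = λ² - 10 - 7 = 25 - 17 ≡ 8; y = λ·(10 - 8) - 4 ≡ 6. → (8, 6)
double: tangent at (8, 6): λ = (3·8² + 6)/(2·6) ≡ 3/12. 12⁻¹ ≡ 12 (mod 13) since 12·12 = 144 ≡ 1, so λ ≡ 3·12 ≡ 10.
  x = λ² - 8 - 8 = 100 - 16 ≡ 6; y = λ·(8 - 6) - 6 ≡ 1. → (6, 1)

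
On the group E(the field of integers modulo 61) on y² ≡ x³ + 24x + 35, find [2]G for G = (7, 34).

(35, 14)

tangent at (7, 34): λ = (3·7² + 24)/(2·34) ≡ 49/7. 7⁻¹ ≡ 35 (mod 61) since 7·35 = 245 ≡ 1, so λ ≡ 49·35 ≡ 7.
  x = λ² - 7 - 7 = 49 - 14 ≡ 35; y = λ·(7 - 35) - 34 ≡ 14. → (35, 14)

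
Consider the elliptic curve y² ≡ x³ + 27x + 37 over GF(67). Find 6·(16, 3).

Write Q = (16, 3).
Repeated addition: build up to 6Q.
2Q: tangent at (16, 3): λ = (3·16² + 27)/(2·3) ≡ 58/6. 6⁻¹ ≡ 56 (mod 67), so λ ≡ 58·56 ≡ 32.
  x = λ² - 16 - 16 = 1024 - 32 ≡ 54; y = λ·(16 - 54) - 3 ≡ 54. → (54, 54)
3Q: (54, 54) + (16, 3). λ = (3 - 54)/(16 - 54) ≡ 16/29 mod 67. 29⁻¹ ≡ 37 (mod 67) since 29·37 = 1073 ≡ 1, so λ ≡ 56.
  x = λ² - 54 - 16 = 3136 - 70 ≡ 51; y = λ·(54 - 51) - 54 ≡ 47. → (51, 47)
4Q: (51, 47) + (16, 3). λ = (3 - 47)/(16 - 51) ≡ 23/32 mod 67. 32⁻¹ ≡ 44 (mod 67) since 32·44 = 1408 ≡ 1, so λ ≡ 7.
  x = λ² - 51 - 16 = 49 - 67 ≡ 49; y = λ·(51 - 49) - 47 ≡ 34. → (49, 34)
5Q: (49, 34) + (16, 3). λ = (3 - 34)/(16 - 49) ≡ 36/34 mod 67. 34⁻¹ ≡ 2 (mod 67) since 34·2 = 68 ≡ 1, so λ ≡ 5.
  x = λ² - 49 - 16 = 25 - 65 ≡ 27; y = λ·(49 - 27) - 34 ≡ 9. → (27, 9)
6Q: (27, 9) + (16, 3). λ = (3 - 9)/(16 - 27) ≡ 61/56 mod 67. 56⁻¹ ≡ 6 (mod 67), so λ ≡ 31.
  x = λ² - 27 - 16 = 961 - 43 ≡ 47; y = λ·(27 - 47) - 9 ≡ 41. → (47, 41)

(47, 41)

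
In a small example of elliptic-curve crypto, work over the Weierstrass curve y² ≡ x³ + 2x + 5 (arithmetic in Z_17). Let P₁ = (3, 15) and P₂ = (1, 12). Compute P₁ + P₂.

(3, 15) + (1, 12). λ = (12 - 15)/(1 - 3) ≡ 14/15 mod 17. 15⁻¹ ≡ 8 (mod 17), so λ ≡ 10.
  x = λ² - 3 - 1 = 100 - 4 ≡ 11; y = λ·(3 - 11) - 15 ≡ 7. → (11, 7)

(11, 7)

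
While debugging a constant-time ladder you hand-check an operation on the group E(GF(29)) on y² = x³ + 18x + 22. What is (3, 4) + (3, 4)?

(27, 6)

tangent at (3, 4): λ = (3·3² + 18)/(2·4) ≡ 16/8. 8⁻¹ ≡ 11 (mod 29) since 8·11 = 88 ≡ 1, so λ ≡ 16·11 ≡ 2.
  x = λ² - 3 - 3 = 4 - 6 ≡ 27; y = λ·(3 - 27) - 4 ≡ 6. → (27, 6)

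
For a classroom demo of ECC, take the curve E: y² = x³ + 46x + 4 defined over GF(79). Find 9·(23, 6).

(3, 13)

Write G = (23, 6).
Repeated addition: build up to 9G.
2G: tangent at (23, 6): λ = (3·23² + 46)/(2·6) ≡ 53/12. 12⁻¹ ≡ 33 (mod 79), so λ ≡ 53·33 ≡ 11.
  x = λ² - 23 - 23 = 121 - 46 ≡ 75; y = λ·(23 - 75) - 6 ≡ 54. → (75, 54)
3G: (75, 54) + (23, 6). λ = (6 - 54)/(23 - 75) ≡ 31/27 mod 79. 27⁻¹ ≡ 41 (mod 79), so λ ≡ 7.
  x = λ² - 75 - 23 = 49 - 98 ≡ 30; y = λ·(75 - 30) - 54 ≡ 24. → (30, 24)
4G: (30, 24) + (23, 6). λ = (6 - 24)/(23 - 30) ≡ 61/72 mod 79. 72⁻¹ ≡ 45 (mod 79) since 72·45 = 3240 ≡ 1, so λ ≡ 59.
  x = λ² - 30 - 23 = 3481 - 53 ≡ 31; y = λ·(30 - 31) - 24 ≡ 75. → (31, 75)
5G: (31, 75) + (23, 6). λ = (6 - 75)/(23 - 31) ≡ 10/71 mod 79. 71⁻¹ ≡ 69 (mod 79), so λ ≡ 58.
  x = λ² - 31 - 23 = 3364 - 54 ≡ 71; y = λ·(31 - 71) - 75 ≡ 54. → (71, 54)
6G: (71, 54) + (23, 6). λ = (6 - 54)/(23 - 71) ≡ 31/31 mod 79. 31⁻¹ ≡ 51 (mod 79) since 31·51 = 1581 ≡ 1, so λ ≡ 1.
  x = λ² - 71 - 23 = 1 - 94 ≡ 65; y = λ·(71 - 65) - 54 ≡ 31. → (65, 31)
7G: (65, 31) + (23, 6). λ = (6 - 31)/(23 - 65) ≡ 54/37 mod 79. 37⁻¹ ≡ 47 (mod 79), so λ ≡ 10.
  x = λ² - 65 - 23 = 100 - 88 ≡ 12; y = λ·(65 - 12) - 31 ≡ 25. → (12, 25)
8G: (12, 25) + (23, 6). λ = (6 - 25)/(23 - 12) ≡ 60/11 mod 79. 11⁻¹ ≡ 36 (mod 79), so λ ≡ 27.
  x = λ² - 12 - 23 = 729 - 35 ≡ 62; y = λ·(12 - 62) - 25 ≡ 47. → (62, 47)
9G: (62, 47) + (23, 6). λ = (6 - 47)/(23 - 62) ≡ 38/40 mod 79. 40⁻¹ ≡ 2 (mod 79), so λ ≡ 76.
  x = λ² - 62 - 23 = 5776 - 85 ≡ 3; y = λ·(62 - 3) - 47 ≡ 13. → (3, 13)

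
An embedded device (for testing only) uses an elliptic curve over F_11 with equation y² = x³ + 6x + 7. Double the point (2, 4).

tangent at (2, 4): λ = (3·2² + 6)/(2·4) ≡ 7/8. 8⁻¹ ≡ 7 (mod 11), so λ ≡ 7·7 ≡ 5.
  x = λ² - 2 - 2 = 25 - 4 ≡ 10; y = λ·(2 - 10) - 4 ≡ 0. → (10, 0)

(10, 0)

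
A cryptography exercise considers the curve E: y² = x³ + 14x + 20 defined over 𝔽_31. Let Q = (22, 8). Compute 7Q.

Repeated addition: build up to 7Q.
2Q: tangent at (22, 8): λ = (3·22² + 14)/(2·8) ≡ 9/16. 16⁻¹ ≡ 2 (mod 31) since 16·2 = 32 ≡ 1, so λ ≡ 9·2 ≡ 18.
  x = λ² - 22 - 22 = 324 - 44 ≡ 1; y = λ·(22 - 1) - 8 ≡ 29. → (1, 29)
3Q: (1, 29) + (22, 8). λ = (8 - 29)/(22 - 1) ≡ 10/21 mod 31. 21⁻¹ ≡ 3 (mod 31) since 21·3 = 63 ≡ 1, so λ ≡ 30.
  x = λ² - 1 - 22 = 900 - 23 ≡ 9; y = λ·(1 - 9) - 29 ≡ 10. → (9, 10)
4Q: (9, 10) + (22, 8). λ = (8 - 10)/(22 - 9) ≡ 29/13 mod 31. 13⁻¹ ≡ 12 (mod 31) since 13·12 = 156 ≡ 1, so λ ≡ 7.
  x = λ² - 9 - 22 = 49 - 31 ≡ 18; y = λ·(9 - 18) - 10 ≡ 20. → (18, 20)
5Q: (18, 20) + (22, 8). λ = (8 - 20)/(22 - 18) ≡ 19/4 mod 31. 4⁻¹ ≡ 8 (mod 31), so λ ≡ 28.
  x = λ² - 18 - 22 = 784 - 40 ≡ 0; y = λ·(18 - 0) - 20 ≡ 19. → (0, 19)
6Q: (0, 19) + (22, 8). λ = (8 - 19)/(22 - 0) ≡ 20/22 mod 31. 22⁻¹ ≡ 24 (mod 31) since 22·24 = 528 ≡ 1, so λ ≡ 15.
  x = λ² - 0 - 22 = 225 - 22 ≡ 17; y = λ·(0 - 17) - 19 ≡ 5. → (17, 5)
7Q: (17, 5) + (22, 8). λ = (8 - 5)/(22 - 17) ≡ 3/5 mod 31. 5⁻¹ ≡ 25 (mod 31) since 5·25 = 125 ≡ 1, so λ ≡ 13.
  x = λ² - 17 - 22 = 169 - 39 ≡ 6; y = λ·(17 - 6) - 5 ≡ 14. → (6, 14)

(6, 14)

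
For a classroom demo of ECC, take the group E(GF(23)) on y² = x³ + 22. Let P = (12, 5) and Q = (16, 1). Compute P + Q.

(19, 2)

(12, 5) + (16, 1). λ = (1 - 5)/(16 - 12) ≡ 19/4 mod 23. 4⁻¹ ≡ 6 (mod 23) since 4·6 = 24 ≡ 1, so λ ≡ 22.
  x = λ² - 12 - 16 = 484 - 28 ≡ 19; y = λ·(12 - 19) - 5 ≡ 2. → (19, 2)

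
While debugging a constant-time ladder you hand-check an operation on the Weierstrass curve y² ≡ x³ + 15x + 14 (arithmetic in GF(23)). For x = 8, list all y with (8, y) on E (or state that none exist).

5, 18

x³ + 15x + 14 = 646 ≡ 2 (mod 23).
Square roots of 2 mod 23: 5 and 18 (since 5² = 25 ≡ 2).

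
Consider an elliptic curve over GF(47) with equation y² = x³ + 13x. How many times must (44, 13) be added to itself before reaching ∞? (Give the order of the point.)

6

2P: tangent at (44, 13): λ = (3·44² + 13)/(2·13) ≡ 40/26. 26⁻¹ ≡ 38 (mod 47) since 26·38 = 988 ≡ 1, so λ ≡ 40·38 ≡ 16.
  x = λ² - 44 - 44 = 256 - 88 ≡ 27; y = λ·(44 - 27) - 13 ≡ 24. → (27, 24)
3P: (27, 24) + (44, 13). λ = (13 - 24)/(44 - 27) ≡ 36/17 mod 47. 17⁻¹ ≡ 36 (mod 47), so λ ≡ 27.
  x = λ² - 27 - 44 = 729 - 71 ≡ 0; y = λ·(27 - 0) - 24 ≡ 0. → (0, 0)
4P: (0, 0) + (44, 13). λ = (13 - 0)/(44 - 0) ≡ 13/44 mod 47. 44⁻¹ ≡ 31 (mod 47), so λ ≡ 27.
  x = λ² - 0 - 44 = 729 - 44 ≡ 27; y = λ·(0 - 27) - 0 ≡ 23. → (27, 23)
5P: (27, 23) + (44, 13). λ = (13 - 23)/(44 - 27) ≡ 37/17 mod 47. 17⁻¹ ≡ 36 (mod 47) since 17·36 = 612 ≡ 1, so λ ≡ 16.
  x = λ² - 27 - 44 = 256 - 71 ≡ 44; y = λ·(27 - 44) - 23 ≡ 34. → (44, 34)
6P: (44, 34) + (44, 13): same x and y₁ ≡ -y₂, so the sum is ∞.
6P = ∞, so the order is 6.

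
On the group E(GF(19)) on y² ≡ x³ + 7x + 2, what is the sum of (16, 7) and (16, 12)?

O

The two points share x = 16 and their y-coordinates satisfy 7 + 12 ≡ 0 (mod 19), so they are inverses. Their sum is O.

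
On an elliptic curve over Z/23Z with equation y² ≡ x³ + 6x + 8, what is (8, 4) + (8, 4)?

(0, 10)

tangent at (8, 4): λ = (3·8² + 6)/(2·4) ≡ 14/8. 8⁻¹ ≡ 3 (mod 23) since 8·3 = 24 ≡ 1, so λ ≡ 14·3 ≡ 19.
  x = λ² - 8 - 8 = 361 - 16 ≡ 0; y = λ·(8 - 0) - 4 ≡ 10. → (0, 10)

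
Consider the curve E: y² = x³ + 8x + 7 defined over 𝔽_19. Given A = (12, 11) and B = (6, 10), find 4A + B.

First 4A:
Repeated addition: build up to 4A.
2A: tangent at (12, 11): λ = (3·12² + 8)/(2·11) ≡ 3/3. 3⁻¹ ≡ 13 (mod 19), so λ ≡ 3·13 ≡ 1.
  x = λ² - 12 - 12 = 1 - 24 ≡ 15; y = λ·(12 - 15) - 11 ≡ 5. → (15, 5)
3A: (15, 5) + (12, 11). λ = (11 - 5)/(12 - 15) ≡ 6/16 mod 19. 16⁻¹ ≡ 6 (mod 19) since 16·6 = 96 ≡ 1, so λ ≡ 17.
  x = λ² - 15 - 12 = 289 - 27 ≡ 15; y = λ·(15 - 15) - 5 ≡ 14. → (15, 14)
4A: (15, 14) + (12, 11). λ = (11 - 14)/(12 - 15) ≡ 16/16 mod 19. 16⁻¹ ≡ 6 (mod 19), so λ ≡ 1.
  x = λ² - 15 - 12 = 1 - 27 ≡ 12; y = λ·(15 - 12) - 14 ≡ 8. → (12, 8)
4A = (12, 8).
Finally 4A + B:
(12, 8) + (6, 10). λ = (10 - 8)/(6 - 12) ≡ 2/13 mod 19. 13⁻¹ ≡ 3 (mod 19), so λ ≡ 6.
  x = λ² - 12 - 6 = 36 - 18 ≡ 18; y = λ·(12 - 18) - 8 ≡ 13. → (18, 13)

(18, 13)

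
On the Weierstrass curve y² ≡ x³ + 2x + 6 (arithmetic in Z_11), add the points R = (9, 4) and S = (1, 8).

(9, 4) + (1, 8). λ = (8 - 4)/(1 - 9) ≡ 4/3 mod 11. 3⁻¹ ≡ 4 (mod 11), so λ ≡ 5.
  x = λ² - 9 - 1 = 25 - 10 ≡ 4; y = λ·(9 - 4) - 4 ≡ 10. → (4, 10)

(4, 10)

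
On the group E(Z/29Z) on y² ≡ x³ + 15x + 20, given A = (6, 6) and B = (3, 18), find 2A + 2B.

First 2A:
Repeated addition: build up to 2A.
2A: tangent at (6, 6): λ = (3·6² + 15)/(2·6) ≡ 7/12. 12⁻¹ ≡ 17 (mod 29) since 12·17 = 204 ≡ 1, so λ ≡ 7·17 ≡ 3.
  x = λ² - 6 - 6 = 9 - 12 ≡ 26; y = λ·(6 - 26) - 6 ≡ 21. → (26, 21)
2A = (26, 21).
Next 2B:
Repeated addition: build up to 2B.
2B: tangent at (3, 18): λ = (3·3² + 15)/(2·18) ≡ 13/7. 7⁻¹ ≡ 25 (mod 29), so λ ≡ 13·25 ≡ 6.
  x = λ² - 3 - 3 = 36 - 6 ≡ 1; y = λ·(3 - 1) - 18 ≡ 23. → (1, 23)
2B = (1, 23).
Finally 2A + 2B:
(26, 21) + (1, 23). λ = (23 - 21)/(1 - 26) ≡ 2/4 mod 29. 4⁻¹ ≡ 22 (mod 29) since 4·22 = 88 ≡ 1, so λ ≡ 15.
  x = λ² - 26 - 1 = 225 - 27 ≡ 24; y = λ·(26 - 24) - 21 ≡ 9. → (24, 9)

(24, 9)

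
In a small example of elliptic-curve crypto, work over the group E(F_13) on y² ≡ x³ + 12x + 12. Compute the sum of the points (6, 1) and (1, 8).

(9, 11)

(6, 1) + (1, 8). λ = (8 - 1)/(1 - 6) ≡ 7/8 mod 13. 8⁻¹ ≡ 5 (mod 13), so λ ≡ 9.
  x = λ² - 6 - 1 = 81 - 7 ≡ 9; y = λ·(6 - 9) - 1 ≡ 11. → (9, 11)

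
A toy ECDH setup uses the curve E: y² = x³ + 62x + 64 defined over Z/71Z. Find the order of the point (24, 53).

7

2P: tangent at (24, 53): λ = (3·24² + 62)/(2·53) ≡ 15/35. 35⁻¹ ≡ 69 (mod 71) since 35·69 = 2415 ≡ 1, so λ ≡ 15·69 ≡ 41.
  x = λ² - 24 - 24 = 1681 - 48 ≡ 0; y = λ·(24 - 0) - 53 ≡ 8. → (0, 8)
3P: (0, 8) + (24, 53). λ = (53 - 8)/(24 - 0) ≡ 45/24 mod 71. 24⁻¹ ≡ 3 (mod 71) since 24·3 = 72 ≡ 1, so λ ≡ 64.
  x = λ² - 0 - 24 = 4096 - 24 ≡ 25; y = λ·(0 - 25) - 8 ≡ 25. → (25, 25)
4P: (25, 25) + (24, 53). λ = (53 - 25)/(24 - 25) ≡ 28/70 mod 71. 70⁻¹ ≡ 70 (mod 71), so λ ≡ 43.
  x = λ² - 25 - 24 = 1849 - 49 ≡ 25; y = λ·(25 - 25) - 25 ≡ 46. → (25, 46)
5P: (25, 46) + (24, 53). λ = (53 - 46)/(24 - 25) ≡ 7/70 mod 71. 70⁻¹ ≡ 70 (mod 71) since 70·70 = 4900 ≡ 1, so λ ≡ 64.
  x = λ² - 25 - 24 = 4096 - 49 ≡ 0; y = λ·(25 - 0) - 46 ≡ 63. → (0, 63)
6P: (0, 63) + (24, 53). λ = (53 - 63)/(24 - 0) ≡ 61/24 mod 71. 24⁻¹ ≡ 3 (mod 71), so λ ≡ 41.
  x = λ² - 0 - 24 = 1681 - 24 ≡ 24; y = λ·(0 - 24) - 63 ≡ 18. → (24, 18)
7P: (24, 18) + (24, 53): same x and y₁ ≡ -y₂, so the sum is O.
7P = O, so the order is 7.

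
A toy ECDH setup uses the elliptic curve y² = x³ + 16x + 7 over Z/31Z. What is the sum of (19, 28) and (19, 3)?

The two points share x = 19 and their y-coordinates satisfy 28 + 3 ≡ 0 (mod 31), so they are inverses. Their sum is 𝒪.

O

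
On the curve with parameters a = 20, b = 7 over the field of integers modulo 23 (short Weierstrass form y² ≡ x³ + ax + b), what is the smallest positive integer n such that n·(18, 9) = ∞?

9

2P: tangent at (18, 9): λ = (3·18² + 20)/(2·9) ≡ 3/18. 18⁻¹ ≡ 9 (mod 23), so λ ≡ 3·9 ≡ 4.
  x = λ² - 18 - 18 = 16 - 36 ≡ 3; y = λ·(18 - 3) - 9 ≡ 5. → (3, 5)
3P: (3, 5) + (18, 9). λ = (9 - 5)/(18 - 3) ≡ 4/15 mod 23. 15⁻¹ ≡ 20 (mod 23), so λ ≡ 11.
  x = λ² - 3 - 18 = 121 - 21 ≡ 8; y = λ·(3 - 8) - 5 ≡ 9. → (8, 9)
4P: (8, 9) + (18, 9). λ = (9 - 9)/(18 - 8) ≡ 0/10 mod 23. 10⁻¹ ≡ 7 (mod 23), so λ ≡ 0.
  x = λ² - 8 - 18 = 0 - 26 ≡ 20; y = λ·(8 - 20) - 9 ≡ 14. → (20, 14)
5P: (20, 14) + (18, 9). λ = (9 - 14)/(18 - 20) ≡ 18/21 mod 23. 21⁻¹ ≡ 11 (mod 23) since 21·11 = 231 ≡ 1, so λ ≡ 14.
  x = λ² - 20 - 18 = 196 - 38 ≡ 20; y = λ·(20 - 20) - 14 ≡ 9. → (20, 9)
6P: (20, 9) + (18, 9). λ = (9 - 9)/(18 - 20) ≡ 0/21 mod 23. 21⁻¹ ≡ 11 (mod 23) since 21·11 = 231 ≡ 1, so λ ≡ 0.
  x = λ² - 20 - 18 = 0 - 38 ≡ 8; y = λ·(20 - 8) - 9 ≡ 14. → (8, 14)
7P: (8, 14) + (18, 9). λ = (9 - 14)/(18 - 8) ≡ 18/10 mod 23. 10⁻¹ ≡ 7 (mod 23), so λ ≡ 11.
  x = λ² - 8 - 18 = 121 - 26 ≡ 3; y = λ·(8 - 3) - 14 ≡ 18. → (3, 18)
8P: (3, 18) + (18, 9). λ = (9 - 18)/(18 - 3) ≡ 14/15 mod 23. 15⁻¹ ≡ 20 (mod 23), so λ ≡ 4.
  x = λ² - 3 - 18 = 16 - 21 ≡ 18; y = λ·(3 - 18) - 18 ≡ 14. → (18, 14)
9P: (18, 14) + (18, 9): same x and y₁ ≡ -y₂, so the sum is ∞.
9P = ∞, so the order is 9.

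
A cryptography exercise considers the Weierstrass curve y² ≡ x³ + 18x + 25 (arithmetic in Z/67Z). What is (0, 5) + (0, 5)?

tangent at (0, 5): λ = (3·0² + 18)/(2·5) ≡ 18/10. 10⁻¹ ≡ 47 (mod 67), so λ ≡ 18·47 ≡ 42.
  x = λ² - 0 - 0 = 1764 - 0 ≡ 22; y = λ·(0 - 22) - 5 ≡ 9. → (22, 9)

(22, 9)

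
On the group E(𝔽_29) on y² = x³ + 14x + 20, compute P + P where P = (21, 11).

(15, 3)

tangent at (21, 11): λ = (3·21² + 14)/(2·11) ≡ 3/22. 22⁻¹ ≡ 4 (mod 29), so λ ≡ 3·4 ≡ 12.
  x = λ² - 21 - 21 = 144 - 42 ≡ 15; y = λ·(21 - 15) - 11 ≡ 3. → (15, 3)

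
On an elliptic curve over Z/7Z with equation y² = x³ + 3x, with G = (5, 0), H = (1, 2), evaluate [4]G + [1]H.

(1, 2)

First 4G:
Repeated addition: build up to 4G.
2G: (5, 0) + (5, 0): same x and y₁ ≡ -y₂, so the sum is the point at infinity.
3G: the point at infinity + (5, 0) = (5, 0) (identity).
4G: (5, 0) + (5, 0): same x and y₁ ≡ -y₂, so the sum is the point at infinity.
4G = the point at infinity.
Finally 4G + H:
the point at infinity + (1, 2) = (1, 2) (identity).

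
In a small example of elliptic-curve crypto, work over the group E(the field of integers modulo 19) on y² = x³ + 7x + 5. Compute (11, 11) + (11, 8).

The two points share x = 11 and their y-coordinates satisfy 11 + 8 ≡ 0 (mod 19), so they are inverses. Their sum is ∞.

O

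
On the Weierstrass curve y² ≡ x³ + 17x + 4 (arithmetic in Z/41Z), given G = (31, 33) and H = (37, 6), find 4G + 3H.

First 4G:
Double-and-add on 4 = (100)₂. Start with G = (31, 33) for the leading 1-bit.
double: tangent at (31, 33): λ = (3·31² + 17)/(2·33) ≡ 30/25. 25⁻¹ ≡ 23 (mod 41) since 25·23 = 575 ≡ 1, so λ ≡ 30·23 ≡ 34.
  x = λ² - 31 - 31 = 1156 - 62 ≡ 28; y = λ·(31 - 28) - 33 ≡ 28. → (28, 28)
double: tangent at (28, 28): λ = (3·28² + 17)/(2·28) ≡ 32/15. 15⁻¹ ≡ 11 (mod 41), so λ ≡ 32·11 ≡ 24.
  x = λ² - 28 - 28 = 576 - 56 ≡ 28; y = λ·(28 - 28) - 28 ≡ 13. → (28, 13)
4G = (28, 13).
Next 3H:
Repeated addition: build up to 3H.
2H: tangent at (37, 6): λ = (3·37² + 17)/(2·6) ≡ 24/12. 12⁻¹ ≡ 24 (mod 41) since 12·24 = 288 ≡ 1, so λ ≡ 24·24 ≡ 2.
  x = λ² - 37 - 37 = 4 - 74 ≡ 12; y = λ·(37 - 12) - 6 ≡ 3. → (12, 3)
3H: (12, 3) + (37, 6). λ = (6 - 3)/(37 - 12) ≡ 3/25 mod 41. 25⁻¹ ≡ 23 (mod 41), so λ ≡ 28.
  x = λ² - 12 - 37 = 784 - 49 ≡ 38; y = λ·(12 - 38) - 3 ≡ 7. → (38, 7)
3H = (38, 7).
Finally 4G + 3H:
(28, 13) + (38, 7). λ = (7 - 13)/(38 - 28) ≡ 35/10 mod 41. 10⁻¹ ≡ 37 (mod 41) since 10·37 = 370 ≡ 1, so λ ≡ 24.
  x = λ² - 28 - 38 = 576 - 66 ≡ 18; y = λ·(28 - 18) - 13 ≡ 22. → (18, 22)

(18, 22)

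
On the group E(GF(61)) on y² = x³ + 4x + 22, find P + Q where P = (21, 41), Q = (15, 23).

(21, 41) + (15, 23). λ = (23 - 41)/(15 - 21) ≡ 43/55 mod 61. 55⁻¹ ≡ 10 (mod 61), so λ ≡ 3.
  x = λ² - 21 - 15 = 9 - 36 ≡ 34; y = λ·(21 - 34) - 41 ≡ 42. → (34, 42)

(34, 42)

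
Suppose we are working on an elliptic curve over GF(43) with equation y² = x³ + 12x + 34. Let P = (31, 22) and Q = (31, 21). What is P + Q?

O

The two points share x = 31 and their y-coordinates satisfy 22 + 21 ≡ 0 (mod 43), so they are inverses. Their sum is 𝒪.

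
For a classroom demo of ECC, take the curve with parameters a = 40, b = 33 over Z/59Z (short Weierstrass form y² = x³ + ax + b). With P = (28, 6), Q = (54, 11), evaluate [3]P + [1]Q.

(23, 50)

First 3P:
Repeated addition: build up to 3P.
2P: tangent at (28, 6): λ = (3·28² + 40)/(2·6) ≡ 32/12. 12⁻¹ ≡ 5 (mod 59), so λ ≡ 32·5 ≡ 42.
  x = λ² - 28 - 28 = 1764 - 56 ≡ 56; y = λ·(28 - 56) - 6 ≡ 57. → (56, 57)
3P: (56, 57) + (28, 6). λ = (6 - 57)/(28 - 56) ≡ 8/31 mod 59. 31⁻¹ ≡ 40 (mod 59), so λ ≡ 25.
  x = λ² - 56 - 28 = 625 - 84 ≡ 10; y = λ·(56 - 10) - 57 ≡ 31. → (10, 31)
3P = (10, 31).
Finally 3P + Q:
(10, 31) + (54, 11). λ = (11 - 31)/(54 - 10) ≡ 39/44 mod 59. 44⁻¹ ≡ 55 (mod 59), so λ ≡ 21.
  x = λ² - 10 - 54 = 441 - 64 ≡ 23; y = λ·(10 - 23) - 31 ≡ 50. → (23, 50)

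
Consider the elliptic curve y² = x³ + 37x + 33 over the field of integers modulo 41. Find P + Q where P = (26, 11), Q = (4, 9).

(26, 11) + (4, 9). λ = (9 - 11)/(4 - 26) ≡ 39/19 mod 41. 19⁻¹ ≡ 13 (mod 41), so λ ≡ 15.
  x = λ² - 26 - 4 = 225 - 30 ≡ 31; y = λ·(26 - 31) - 11 ≡ 37. → (31, 37)

(31, 37)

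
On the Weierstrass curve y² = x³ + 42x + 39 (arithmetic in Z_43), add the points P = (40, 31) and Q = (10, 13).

(40, 31) + (10, 13). λ = (13 - 31)/(10 - 40) ≡ 25/13 mod 43. 13⁻¹ ≡ 10 (mod 43) since 13·10 = 130 ≡ 1, so λ ≡ 35.
  x = λ² - 40 - 10 = 1225 - 50 ≡ 14; y = λ·(40 - 14) - 31 ≡ 19. → (14, 19)

(14, 19)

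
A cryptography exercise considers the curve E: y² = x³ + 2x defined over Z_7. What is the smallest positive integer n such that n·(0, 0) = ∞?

2P: (0, 0) + (0, 0): same x and y₁ ≡ -y₂, so the sum is ∞.
2P = ∞, so the order is 2.

2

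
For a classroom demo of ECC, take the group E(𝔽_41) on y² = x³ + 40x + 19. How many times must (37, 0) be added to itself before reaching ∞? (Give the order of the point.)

2

2P: (37, 0) + (37, 0): same x and y₁ ≡ -y₂, so the sum is ∞.
2P = ∞, so the order is 2.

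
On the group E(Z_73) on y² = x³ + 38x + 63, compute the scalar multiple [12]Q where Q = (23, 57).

Double-and-add on 12 = (1100)₂. Start with Q = (23, 57) for the leading 1-bit.
double: tangent at (23, 57): λ = (3·23² + 38)/(2·57) ≡ 19/41. 41⁻¹ ≡ 57 (mod 73), so λ ≡ 19·57 ≡ 61.
  x = λ² - 23 - 23 = 3721 - 46 ≡ 25; y = λ·(23 - 25) - 57 ≡ 40. → (25, 40)
add Q: (25, 40) + (23, 57). λ = (57 - 40)/(23 - 25) ≡ 17/71 mod 73. 71⁻¹ ≡ 36 (mod 73) since 71·36 = 2556 ≡ 1, so λ ≡ 28.
  x = λ² - 25 - 23 = 784 - 48 ≡ 6; y = λ·(25 - 6) - 40 ≡ 54. → (6, 54)
double: tangent at (6, 54): λ = (3·6² + 38)/(2·54) ≡ 0/35. 35⁻¹ ≡ 48 (mod 73) since 35·48 = 1680 ≡ 1, so λ ≡ 0·48 ≡ 0.
  x = λ² - 6 - 6 = 0 - 12 ≡ 61; y = λ·(6 - 61) - 54 ≡ 19. → (61, 19)
double: tangent at (61, 19): λ = (3·61² + 38)/(2·19) ≡ 32/38. 38⁻¹ ≡ 25 (mod 73) since 38·25 = 950 ≡ 1, so λ ≡ 32·25 ≡ 70.
  x = λ² - 61 - 61 = 4900 - 122 ≡ 33; y = λ·(61 - 33) - 19 ≡ 43. → (33, 43)

(33, 43)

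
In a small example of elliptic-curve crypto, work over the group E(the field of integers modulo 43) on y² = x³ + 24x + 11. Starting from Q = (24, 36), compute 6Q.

Double-and-add on 6 = (110)₂. Start with Q = (24, 36) for the leading 1-bit.
double: tangent at (24, 36): λ = (3·24² + 24)/(2·36) ≡ 32/29. 29⁻¹ ≡ 3 (mod 43), so λ ≡ 32·3 ≡ 10.
  x = λ² - 24 - 24 = 100 - 48 ≡ 9; y = λ·(24 - 9) - 36 ≡ 28. → (9, 28)
add Q: (9, 28) + (24, 36). λ = (36 - 28)/(24 - 9) ≡ 8/15 mod 43. 15⁻¹ ≡ 23 (mod 43), so λ ≡ 12.
  x = λ² - 9 - 24 = 144 - 33 ≡ 25; y = λ·(9 - 25) - 28 ≡ 38. → (25, 38)
double: tangent at (25, 38): λ = (3·25² + 24)/(2·38) ≡ 7/33. 33⁻¹ ≡ 30 (mod 43), so λ ≡ 7·30 ≡ 38.
  x = λ² - 25 - 25 = 1444 - 50 ≡ 18; y = λ·(25 - 18) - 38 ≡ 13. → (18, 13)

(18, 13)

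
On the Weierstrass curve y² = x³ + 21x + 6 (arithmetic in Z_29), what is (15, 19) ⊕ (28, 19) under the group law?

(15, 10)

(15, 19) + (28, 19). λ = (19 - 19)/(28 - 15) ≡ 0/13 mod 29. 13⁻¹ ≡ 9 (mod 29), so λ ≡ 0.
  x = λ² - 15 - 28 = 0 - 43 ≡ 15; y = λ·(15 - 15) - 19 ≡ 10. → (15, 10)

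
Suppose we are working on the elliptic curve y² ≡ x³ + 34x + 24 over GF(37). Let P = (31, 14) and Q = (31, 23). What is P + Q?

The two points share x = 31 and their y-coordinates satisfy 14 + 23 ≡ 0 (mod 37), so they are inverses. Their sum is the point at infinity.

O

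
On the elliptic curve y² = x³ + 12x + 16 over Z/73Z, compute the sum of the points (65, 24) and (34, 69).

(65, 24) + (34, 69). λ = (69 - 24)/(34 - 65) ≡ 45/42 mod 73. 42⁻¹ ≡ 40 (mod 73), so λ ≡ 48.
  x = λ² - 65 - 34 = 2304 - 99 ≡ 15; y = λ·(65 - 15) - 24 ≡ 40. → (15, 40)

(15, 40)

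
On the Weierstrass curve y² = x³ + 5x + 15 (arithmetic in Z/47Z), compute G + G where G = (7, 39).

(41, 2)

tangent at (7, 39): λ = (3·7² + 5)/(2·39) ≡ 11/31. 31⁻¹ ≡ 44 (mod 47), so λ ≡ 11·44 ≡ 14.
  x = λ² - 7 - 7 = 196 - 14 ≡ 41; y = λ·(7 - 41) - 39 ≡ 2. → (41, 2)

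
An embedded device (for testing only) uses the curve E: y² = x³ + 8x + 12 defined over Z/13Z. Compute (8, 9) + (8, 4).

The two points share x = 8 and their y-coordinates satisfy 9 + 4 ≡ 0 (mod 13), so they are inverses. Their sum is 𝒪.

O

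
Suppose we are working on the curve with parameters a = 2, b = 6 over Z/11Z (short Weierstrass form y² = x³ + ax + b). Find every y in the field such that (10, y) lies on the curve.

x³ + 2x + 6 = 1026 ≡ 3 (mod 11).
Square roots of 3 mod 11: 5 and 6 (since 5² = 25 ≡ 3).

5, 6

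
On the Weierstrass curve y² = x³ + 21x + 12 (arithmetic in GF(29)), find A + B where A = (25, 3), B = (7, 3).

(26, 26)

(25, 3) + (7, 3). λ = (3 - 3)/(7 - 25) ≡ 0/11 mod 29. 11⁻¹ ≡ 8 (mod 29), so λ ≡ 0.
  x = λ² - 25 - 7 = 0 - 32 ≡ 26; y = λ·(25 - 26) - 3 ≡ 26. → (26, 26)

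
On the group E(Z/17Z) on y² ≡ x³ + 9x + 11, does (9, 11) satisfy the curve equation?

no

y² = 11² ≡ 2; x³ + 9x + 11 = 821 ≡ 5 (mod 17). 2 ≠ 5.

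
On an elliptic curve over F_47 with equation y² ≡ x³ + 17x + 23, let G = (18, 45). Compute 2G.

(23, 28)

tangent at (18, 45): λ = (3·18² + 17)/(2·45) ≡ 2/43. 43⁻¹ ≡ 35 (mod 47) since 43·35 = 1505 ≡ 1, so λ ≡ 2·35 ≡ 23.
  x = λ² - 18 - 18 = 529 - 36 ≡ 23; y = λ·(18 - 23) - 45 ≡ 28. → (23, 28)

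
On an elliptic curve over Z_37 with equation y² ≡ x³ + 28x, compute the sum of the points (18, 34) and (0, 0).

(18, 34) + (0, 0). λ = (0 - 34)/(0 - 18) ≡ 3/19 mod 37. 19⁻¹ ≡ 2 (mod 37), so λ ≡ 6.
  x = λ² - 18 - 0 = 36 - 18 ≡ 18; y = λ·(18 - 18) - 34 ≡ 3. → (18, 3)

(18, 3)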